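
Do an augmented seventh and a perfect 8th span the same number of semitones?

An augmented seventh spans 12 semitones, and a perfect octave also spans 12 semitones — they're enharmonic.

Yes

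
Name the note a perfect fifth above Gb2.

Counting five letter names up from G lands on D.
Moving 7 semitones up from Gb2 (the size of a perfect fifth) reaches Db3.

Db3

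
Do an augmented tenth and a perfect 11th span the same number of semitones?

Yes

Both span 17 semitones: an augmented tenth and a perfect eleventh are the same chromatic distance.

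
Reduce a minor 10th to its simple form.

Take out an octave (7 from the number): 10 − 7 = 3.
So a minor tenth is an octave plus a minor third. The quality is unchanged.

minor 3rd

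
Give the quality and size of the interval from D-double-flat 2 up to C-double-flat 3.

D to C spans seven letter names (D-E-F-G-A-B-C), so the interval is some kind of seventh.
At 10 semitones, Dbb2→Cbb3 falls one short of a major seventh: minor.

minor 7th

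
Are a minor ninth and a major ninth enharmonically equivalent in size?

No

13 semitones (minor ninth) vs 14 semitones (major ninth): not equal.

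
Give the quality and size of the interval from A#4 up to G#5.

A to G spans seven letter names (A-B-C-D-E-F-G) — that makes it a seventh of some quality.
At 10 semitones, A#4→G#5 falls one short of a major seventh: minor.

minor seventh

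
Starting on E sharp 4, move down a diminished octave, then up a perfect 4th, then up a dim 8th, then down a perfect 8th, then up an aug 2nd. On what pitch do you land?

Down a diminished octave from E#4: E##3 (11 semitones down).
E##3 up a perfect fourth → A##3 (5 semitones).
Up a diminished octave from A##3: A#4 (11 semitones up).
A#4 down a perfect octave → A#3 (12 semitones).
Up an augmented second from A#3: B##3 (3 semitones up).

B double-sharp 3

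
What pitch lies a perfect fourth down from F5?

C5

Counting four letter names down from F lands on C.
Moving 5 semitones down from F5 (the size of a perfect fourth) reaches C5.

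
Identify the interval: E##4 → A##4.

perfect fourth

E to A spans four letter names (E-F-G-A) — that makes it a fourth of some quality.
E##4 to A##4 is 5 semitones, matching the perfect fourth exactly, so the quality is perfect.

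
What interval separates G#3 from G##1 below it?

diminished fifteenth

Descending from G#3 to G##1 is the same interval as ascending G##1 to G#3.
G to G is the same letter name, plus 2 octaves, so the interval is some kind of fifteenth.
A perfect fifteenth would be 24 semitones; G##1 to G#3 is 23, one semitone narrower, so the interval is diminished.
(Equivalently, a compound diminished octave: a diminished octave plus an octave.)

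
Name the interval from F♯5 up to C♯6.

F to C spans five letter names (F-G-A-B-C): a fifth.
F#5 to C#6 is 7 semitones, matching the perfect fifth exactly, so the quality is perfect.

perfect 5th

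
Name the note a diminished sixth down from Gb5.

The sixth takes the letter from G down to B.
Moving 7 semitones down from Gb5 (the size of a diminished sixth) reaches B4.

B4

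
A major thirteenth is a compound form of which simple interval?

Each octave removed subtracts seven from the number: 13 − 7 = 6.
That makes a major thirteenth a compound major sixth — an octave plus a major sixth.

M6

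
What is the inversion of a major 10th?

First reduce the compound major tenth to its simple form, a major third.
Inverted interval numbers add to nine, so a third pairs with a sixth (3 + 6 = 9).
The quality also flips — major becomes minor — giving a minor sixth.

m6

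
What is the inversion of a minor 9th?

First reduce the compound minor ninth to its simple form, a minor second.
The rule of nine gives the new number: 9 − 2 = 7, so a second becomes a seventh.
And minor becomes major under inversion, so we get a major seventh.

major seventh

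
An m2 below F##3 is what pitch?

E##3

Two letter names down from F: E.
Moving 1 semitone down from F##3 (the size of a minor second) reaches E##3.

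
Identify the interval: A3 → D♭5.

diminished 11th

A to D spans four letter names (A-B-C-D), plus an octave: an eleventh.
The perfect eleventh is 17 semitones; here we have 16, one semitone narrower: diminished.
(Equivalently, a compound diminished fourth: a diminished fourth plus an octave.)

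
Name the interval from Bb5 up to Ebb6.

diminished fourth

B to E spans four letter names (B-C-D-E), so the interval is some kind of fourth.
The perfect fourth is 5 semitones; here we have 4, one semitone narrower: diminished.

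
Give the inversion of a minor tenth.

major sixth

First reduce the compound minor tenth to its simple form, a minor third.
The rule of nine gives the new number: 9 − 3 = 6, so a third becomes a sixth.
Quality inverts too: minor becomes major. That makes the inversion a major sixth.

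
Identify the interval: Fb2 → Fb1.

perfect octave

Descending from Fb2 to Fb1 is the same interval as ascending Fb1 to Fb2.
F to F is the same letter name, plus an octave: an octave.
Fb1 to Fb2 is 12 semitones, matching the perfect octave exactly, so the quality is perfect.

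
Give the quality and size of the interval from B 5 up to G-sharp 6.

B to G spans six letter names (B-C-D-E-F-G) — that makes it a sixth of some quality.
The major sixth spans 9 semitones, and B5 to G#6 is exactly 9 semitones — so this is a major sixth.

major sixth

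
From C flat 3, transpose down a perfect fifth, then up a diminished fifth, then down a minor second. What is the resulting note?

A perfect fifth down from Cb3 is Fb2.
Up a diminished fifth from Fb2: Cbb3 (6 semitones up).
Down a minor second from Cbb3: Bbb2 (1 semitone down).

B double-flat 2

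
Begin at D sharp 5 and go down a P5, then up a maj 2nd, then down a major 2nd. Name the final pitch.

A perfect fifth down from D#5 is G#4.
A major second up from G#4 is A#4.
A major second down from A#4 is G#4.

G sharp 4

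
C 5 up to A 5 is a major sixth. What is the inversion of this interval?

The rule of nine gives the new number: 9 − 6 = 3, so a sixth becomes a third.
And major becomes minor under inversion, so we get a minor third.

minor 3rd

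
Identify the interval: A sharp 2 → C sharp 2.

major sixth

Descending from A#2 to C#2 is the same interval as ascending C#2 to A#2.
C to A spans six letter names (C-D-E-F-G-A), so the interval is some kind of sixth.
The major sixth spans 9 semitones, and C#2 to A#2 is exactly 9 semitones — so this is a major sixth.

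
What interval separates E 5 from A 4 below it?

perfect fifth

Descending from E5 to A4 is the same interval as ascending A4 to E5.
A to E spans five letter names (A-B-C-D-E), so the interval is some kind of fifth.
Counting semitones, A4→E5 is 7, which is the perfect fifth.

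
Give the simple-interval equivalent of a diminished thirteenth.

Subtracting seven from the interval number removes an octave: 13 − 7 = 6.
Quality carries through unchanged, so the simple form is a diminished sixth.

d6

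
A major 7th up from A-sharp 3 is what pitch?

Seven letter names up from A: G.
Moving 11 semitones up from A#3 (the size of a major seventh) reaches G##4.

G-double-sharp 4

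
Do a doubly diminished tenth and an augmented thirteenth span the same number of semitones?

13 semitones (doubly diminished tenth) vs 22 semitones (augmented thirteenth): not equal.

No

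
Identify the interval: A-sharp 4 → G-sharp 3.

major 9th

Descending from A#4 to G#3 is the same interval as ascending G#3 to A#4.
G to A spans two letter names (G-A), plus an octave, so the interval is some kind of ninth.
Counting semitones, G#3→A#4 is 14, which is the major ninth.
(Equivalently, a compound major second: a major second plus an octave.)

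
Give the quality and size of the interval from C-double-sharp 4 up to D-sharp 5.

m9

C to D spans two letter names (C-D), plus an octave: a ninth.
A major ninth would be 14 semitones, but C##4 to D#5 is 13 — one semitone narrower, making it a minor ninth.
(Equivalently, a compound minor second: a minor second plus an octave.)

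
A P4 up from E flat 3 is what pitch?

The fourth takes the letter from E up to A.
Moving 5 semitones up from Eb3 (the size of a perfect fourth) reaches Ab3.

A flat 3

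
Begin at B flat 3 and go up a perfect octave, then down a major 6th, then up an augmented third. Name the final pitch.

F sharp 4

Up a perfect octave from Bb3: Bb4 (12 semitones up).
Bb4 down a major sixth → Db4 (9 semitones).
An augmented third up from Db4 is F#4.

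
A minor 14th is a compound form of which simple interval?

Each octave removed subtracts seven from the number: 14 − 7 = 7.
So a minor fourteenth is an octave plus a minor seventh. The quality is unchanged.

m7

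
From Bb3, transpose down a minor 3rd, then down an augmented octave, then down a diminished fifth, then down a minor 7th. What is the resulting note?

Bb3 down a minor third → G3 (3 semitones).
An augmented octave down from G3 is Gb2.
A diminished fifth down from Gb2 is C2.
C2 down a minor seventh → D1 (10 semitones).

D1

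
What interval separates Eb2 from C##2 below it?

Descending from Eb2 to C##2 is the same interval as ascending C##2 to Eb2.
C to E spans three letter names (C-D-E): a third.
The major third is 4 semitones; here we have 1, three semitones narrower: doubly diminished.

doubly diminished third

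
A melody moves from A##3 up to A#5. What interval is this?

A to A is the same letter name, plus 2 octaves — that makes it a fifteenth of some quality.
The perfect fifteenth is 24 semitones; here we have 23, one semitone narrower: diminished.
(Equivalently, a compound diminished octave: a diminished octave plus an octave.)

d15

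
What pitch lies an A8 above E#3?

E##4

An octave keeps the letter name E, an octave up from E.
An augmented octave spans 13 semitones, so from E#3 the target pitch is E##4.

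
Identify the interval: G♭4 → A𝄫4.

G to A spans two letter names (G-A), so the interval is some kind of second.
A major second would be 2 semitones, but Gb4 to Abb4 is 1 — one semitone narrower, making it a minor second.

minor second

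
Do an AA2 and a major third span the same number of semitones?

A doubly augmented second = 4 semitones = a major third; enharmonically equal.

Yes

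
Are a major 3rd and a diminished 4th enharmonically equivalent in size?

Both span 4 semitones: a major third and a diminished fourth are the same chromatic distance.

Yes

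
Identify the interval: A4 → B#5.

augmented ninth

A to B spans two letter names (A-B), plus an octave — that makes it a ninth of some quality.
A major ninth would be 14 semitones; A4 to B#5 is 15, one semitone wider, so the interval is augmented.
(Equivalently, a compound augmented second: an augmented second plus an octave.)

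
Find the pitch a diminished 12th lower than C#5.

The twelfth's letter: C down five letter names plus an octave → F.
A diminished twelfth spans 18 semitones, so from C#5 the target pitch is F##3.

F##3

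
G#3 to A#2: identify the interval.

Descending from G#3 to A#2 is the same interval as ascending A#2 to G#3.
A to G spans seven letter names (A-B-C-D-E-F-G) — that makes it a seventh of some quality.
A#2 to G#3 is 10 semitones, a half step short of the major seventh (11), so this is minor.

m7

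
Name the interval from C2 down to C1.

perfect octave

Descending from C2 to C1 is the same interval as ascending C1 to C2.
C to C is the same letter name, plus an octave: an octave.
The perfect octave spans 12 semitones, and C1 to C2 is exactly 12 semitones — so this is a perfect octave.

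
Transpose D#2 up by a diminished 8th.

The letter stays D (same as the start), shifted an octave up.
A diminished octave spans 11 semitones, so from D#2 the target pitch is D3.

D3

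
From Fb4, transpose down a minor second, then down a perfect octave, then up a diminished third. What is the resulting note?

Fb4 down a minor second → Eb4 (1 semitone).
Eb4 down a perfect octave → Eb3 (12 semitones).
Eb3 up a diminished third → Gbb3 (2 semitones).

Gbb3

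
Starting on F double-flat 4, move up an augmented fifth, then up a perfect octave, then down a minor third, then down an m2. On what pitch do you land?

An augmented fifth up from Fbb4 is Cb5.
A perfect octave up from Cb5 is Cb6.
Down a minor third from Cb6: Ab5 (3 semitones down).
Down a minor second from Ab5: G5 (1 semitone down).

G 5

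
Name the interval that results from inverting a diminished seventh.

A2

Interval numbers invert to sum to nine: 7 + 2 = 9, so a seventh inverts to a second.
The quality also flips — diminished becomes augmented — giving an augmented second.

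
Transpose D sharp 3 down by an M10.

Counting three letter names plus an octave down from D lands on B.
A major tenth is 16 semitones; 16 semitones down from D#3 gives B1.

B 1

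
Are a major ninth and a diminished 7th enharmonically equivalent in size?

No

14 semitones (major ninth) vs 9 semitones (diminished seventh): not equal.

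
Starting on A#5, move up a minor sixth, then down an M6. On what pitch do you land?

Up a minor sixth from A#5: F#6 (8 semitones up).
Down a major sixth from F#6: A5 (9 semitones down).

A5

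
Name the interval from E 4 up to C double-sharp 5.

E to C spans six letter names (E-F-G-A-B-C), so the interval is some kind of sixth.
A major sixth would be 9 semitones; E4 to C##5 is 10, one semitone wider, so the interval is augmented.

augmented sixth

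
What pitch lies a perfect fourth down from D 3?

A 2

The fourth takes the letter from D down to A.
A perfect fourth spans 5 semitones, so from D3 the target pitch is A2.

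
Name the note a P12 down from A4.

The twelfth's letter: A down five letter names plus an octave → D.
Moving 19 semitones down from A4 (the size of a perfect twelfth) reaches D3.

D3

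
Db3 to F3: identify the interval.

D to F spans three letter names (D-E-F), so the interval is some kind of third.
Counting semitones, Db3→F3 is 4, which is the major third.

major third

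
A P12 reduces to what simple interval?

Subtracting seven from the interval number removes an octave: 12 − 7 = 5.
So a perfect twelfth is an octave plus a perfect fifth. The quality is unchanged.

perfect fifth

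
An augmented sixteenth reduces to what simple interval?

A2

Each octave removed subtracts seven from the number: 16 − 14 = 2.
That makes an augmented sixteenth a compound augmented second — 2 octaves plus an augmented second.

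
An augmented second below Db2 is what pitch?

Cbb2

Counting two letter names down from D lands on C.
Moving 3 semitones down from Db2 (the size of an augmented second) reaches Cbb2.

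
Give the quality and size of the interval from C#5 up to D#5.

major second

C to D spans two letter names (C-D) — that makes it a second of some quality.
Counting semitones, C#5→D#5 is 2, which is the major second.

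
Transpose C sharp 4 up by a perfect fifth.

G sharp 4

Counting five letter names up from C lands on G.
A perfect fifth spans 7 semitones, so from C#4 the target pitch is G#4.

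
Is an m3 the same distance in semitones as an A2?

Yes

A minor third = 3 semitones = an augmented second; enharmonically equal.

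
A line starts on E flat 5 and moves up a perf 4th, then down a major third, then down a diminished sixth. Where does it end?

A 4

Up a perfect fourth from Eb5: Ab5 (5 semitones up).
Down a major third from Ab5: Fb5 (4 semitones down).
A diminished sixth down from Fb5 is A4.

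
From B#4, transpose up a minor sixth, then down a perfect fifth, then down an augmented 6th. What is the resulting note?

Eb4

Up a minor sixth from B#4: G#5 (8 semitones up).
Down a perfect fifth from G#5: C#5 (7 semitones down).
Down an augmented sixth from C#5: Eb4 (10 semitones down).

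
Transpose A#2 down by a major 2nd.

Counting two letter names down from A lands on G.
A major second is 2 semitones; 2 semitones down from A#2 gives G#2.

G#2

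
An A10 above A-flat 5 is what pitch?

C-sharp 7

The tenth's letter: A up three letter names plus an octave → C.
An augmented tenth spans 17 semitones, so from Ab5 the target pitch is C#7.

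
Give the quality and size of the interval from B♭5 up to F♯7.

augmented twelfth

B to F spans five letter names (B-C-D-E-F), plus an octave: a twelfth.
Bb5 to F#7 spans 20 semitones — one semitone wider than the perfect twelfth (19) — giving an augmented twelfth.
(Equivalently, a compound augmented fifth: an augmented fifth plus an octave.)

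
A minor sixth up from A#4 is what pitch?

F#5

Counting six letter names up from A lands on F.
A minor sixth is 8 semitones; 8 semitones up from A#4 gives F#5.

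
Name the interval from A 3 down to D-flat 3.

augmented fifth

Descending from A3 to Db3 is the same interval as ascending Db3 to A3.
D to A spans five letter names (D-E-F-G-A): a fifth.
Db3 to A3 spans 8 semitones — one semitone wider than the perfect fifth (7) — giving an augmented fifth.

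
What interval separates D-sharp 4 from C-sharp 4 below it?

Descending from D#4 to C#4 is the same interval as ascending C#4 to D#4.
C to D spans two letter names (C-D): a second.
C#4 to D#4 is 2 semitones, matching the major second exactly, so the quality is major.

major second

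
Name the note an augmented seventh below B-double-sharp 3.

C-sharp 3

The seventh takes the letter from B down to C.
An augmented seventh is 12 semitones; 12 semitones down from B##3 gives C#3.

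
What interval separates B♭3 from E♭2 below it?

perfect 12th

Descending from Bb3 to Eb2 is the same interval as ascending Eb2 to Bb3.
E to B spans five letter names (E-F-G-A-B), plus an octave: a twelfth.
The perfect twelfth spans 19 semitones, and Eb2 to Bb3 is exactly 19 semitones — so this is a perfect twelfth.
(Equivalently, a compound perfect fifth: a perfect fifth plus an octave.)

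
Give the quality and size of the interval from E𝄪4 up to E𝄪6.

E to E is the same letter name, plus 2 octaves — that makes it a fifteenth of some quality.
E##4 to E##6 is 24 semitones, matching the perfect fifteenth exactly, so the quality is perfect.
(Equivalently, a compound perfect octave: a perfect octave plus an octave.)

P15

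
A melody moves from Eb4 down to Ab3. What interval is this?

Descending from Eb4 to Ab3 is the same interval as ascending Ab3 to Eb4.
A to E spans five letter names (A-B-C-D-E), so the interval is some kind of fifth.
The perfect fifth spans 7 semitones, and Ab3 to Eb4 is exactly 7 semitones — so this is a perfect fifth.

perfect 5th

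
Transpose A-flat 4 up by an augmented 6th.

F-sharp 5

Six letter names up from A: F.
An augmented sixth spans 10 semitones, so from Ab4 the target pitch is F#5.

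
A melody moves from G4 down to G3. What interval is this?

perfect 8th

Descending from G4 to G3 is the same interval as ascending G3 to G4.
G to G is the same letter name, plus an octave, so the interval is some kind of octave.
Counting semitones, G3→G4 is 12, which is the perfect octave.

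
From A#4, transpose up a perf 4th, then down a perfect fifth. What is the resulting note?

Up a perfect fourth from A#4: D#5 (5 semitones up).
D#5 down a perfect fifth → G#4 (7 semitones).

G#4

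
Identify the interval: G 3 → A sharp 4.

augmented ninth

G to A spans two letter names (G-A), plus an octave — that makes it a ninth of some quality.
The major ninth is 14 semitones; here we have 15, one semitone wider: augmented.
(Equivalently, a compound augmented second: an augmented second plus an octave.)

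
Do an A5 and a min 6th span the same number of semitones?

Both span 8 semitones: an augmented fifth and a minor sixth are the same chromatic distance.

Yes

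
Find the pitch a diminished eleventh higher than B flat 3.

E double-flat 5

Four letters up from B (plus an octave) reaches E.
Moving 16 semitones up from Bb3 (the size of a diminished eleventh) reaches Ebb5.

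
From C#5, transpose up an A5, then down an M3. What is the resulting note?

E#5

An augmented fifth up from C#5 is G##5.
Down a major third from G##5: E#5 (4 semitones down).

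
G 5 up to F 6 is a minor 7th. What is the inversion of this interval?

M2

Interval numbers invert to sum to nine: 7 + 2 = 9, so a seventh inverts to a second.
And minor becomes major under inversion, so we get a major second.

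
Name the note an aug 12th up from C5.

G#6

Counting five letter names plus an octave up from C lands on G.
An augmented twelfth is 20 semitones; 20 semitones up from C5 gives G#6.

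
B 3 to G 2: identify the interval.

M10

Descending from B3 to G2 is the same interval as ascending G2 to B3.
G to B spans three letter names (G-A-B), plus an octave: a tenth.
Counting semitones, G2→B3 is 16, which is the major tenth.
(Equivalently, a compound major third: a major third plus an octave.)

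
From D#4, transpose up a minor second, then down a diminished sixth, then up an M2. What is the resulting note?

A##3

Up a minor second from D#4: E4 (1 semitone up).
E4 down a diminished sixth → G##3 (7 semitones).
Up a major second from G##3: A##3 (2 semitones up).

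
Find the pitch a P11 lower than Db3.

Counting four letter names plus an octave down from D lands on A.
Moving 17 semitones down from Db3 (the size of a perfect eleventh) reaches Ab1.

Ab1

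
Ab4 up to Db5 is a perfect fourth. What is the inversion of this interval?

perfect fifth

Inverted interval numbers add to nine, so a fourth pairs with a fifth (4 + 5 = 9).
Quality inverts too: perfect stays perfect. That makes the inversion a perfect fifth.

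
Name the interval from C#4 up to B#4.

C to B spans seven letter names (C-D-E-F-G-A-B), so the interval is some kind of seventh.
C#4 to B#4 is 11 semitones, matching the major seventh exactly, so the quality is major.

major seventh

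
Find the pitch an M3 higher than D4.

The third takes the letter from D up to F.
A major third spans 4 semitones, so from D4 the target pitch is F#4.

F#4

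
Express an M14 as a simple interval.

M7

Subtracting seven from the interval number removes an octave: 14 − 7 = 7.
So a major fourteenth is an octave plus a major seventh. The quality is unchanged.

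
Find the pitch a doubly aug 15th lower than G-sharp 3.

For a fifteenth the letter name doesn't change: still G, two octaves down.
A doubly augmented fifteenth spans 26 semitones, so from G#3 the target pitch is Gb1.

G-flat 1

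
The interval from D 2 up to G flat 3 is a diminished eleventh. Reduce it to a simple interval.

Each octave removed subtracts seven from the number: 11 − 7 = 4.
Quality carries through unchanged, so the simple form is a diminished fourth.

diminished 4th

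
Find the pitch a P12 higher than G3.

D5

Counting five letter names plus an octave up from G lands on D.
A perfect twelfth spans 19 semitones, so from G3 the target pitch is D5.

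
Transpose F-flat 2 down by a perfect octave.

F-flat 1

For an octave the letter name doesn't change: still F, an octave down.
Moving 12 semitones down from Fb2 (the size of a perfect octave) reaches Fb1.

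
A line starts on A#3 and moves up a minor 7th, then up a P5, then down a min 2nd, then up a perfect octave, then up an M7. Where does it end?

B##6

Up a minor seventh from A#3: G#4 (10 semitones up).
G#4 up a perfect fifth → D#5 (7 semitones).
A minor second down from D#5 is C##5.
C##5 up a perfect octave → C##6 (12 semitones).
Up a major seventh from C##6: B##6 (11 semitones up).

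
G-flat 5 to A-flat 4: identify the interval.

Descending from Gb5 to Ab4 is the same interval as ascending Ab4 to Gb5.
A to G spans seven letter names (A-B-C-D-E-F-G): a seventh.
A major seventh would be 11 semitones, but Ab4 to Gb5 is 10 — one semitone narrower, making it a minor seventh.

minor seventh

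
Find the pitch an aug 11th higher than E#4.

Four letters up from E (plus an octave) reaches A.
An augmented eleventh is 18 semitones; 18 semitones up from E#4 gives A##5.

A##5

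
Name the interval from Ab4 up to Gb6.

A to G spans seven letter names (A-B-C-D-E-F-G), plus an octave, so the interval is some kind of fourteenth.
A major fourteenth would be 23 semitones, but Ab4 to Gb6 is 22 — one semitone narrower, making it a minor fourteenth.
(Equivalently, a compound minor seventh: a minor seventh plus an octave.)

minor fourteenth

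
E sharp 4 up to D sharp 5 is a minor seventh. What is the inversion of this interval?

M2

Interval numbers invert to sum to nine: 7 + 2 = 9, so a seventh inverts to a second.
Quality inverts too: minor becomes major. That makes the inversion a major second.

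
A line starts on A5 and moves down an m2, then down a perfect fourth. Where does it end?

D#5

A5 down a minor second → G#5 (1 semitone).
Down a perfect fourth from G#5: D#5 (5 semitones down).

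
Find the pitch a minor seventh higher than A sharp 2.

G sharp 3

Counting seven letter names up from A lands on G.
A minor seventh spans 10 semitones, so from A#2 the target pitch is G#3.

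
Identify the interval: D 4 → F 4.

m3

D to F spans three letter names (D-E-F), so the interval is some kind of third.
At 3 semitones, D4→F4 falls one short of a major third: minor.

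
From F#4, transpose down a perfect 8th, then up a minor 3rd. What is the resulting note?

A3

F#4 down a perfect octave → F#3 (12 semitones).
A minor third up from F#3 is A3.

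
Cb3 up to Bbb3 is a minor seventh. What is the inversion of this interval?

Inverted interval numbers add to nine, so a seventh pairs with a second (7 + 2 = 9).
And minor becomes major under inversion, so we get a major second.

major second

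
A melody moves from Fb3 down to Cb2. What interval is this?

Descending from Fb3 to Cb2 is the same interval as ascending Cb2 to Fb3.
C to F spans four letter names (C-D-E-F), plus an octave — that makes it an eleventh of some quality.
Cb2 to Fb3 is 17 semitones, matching the perfect eleventh exactly, so the quality is perfect.
(Equivalently, a compound perfect fourth: a perfect fourth plus an octave.)

perfect eleventh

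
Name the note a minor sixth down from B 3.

D-sharp 3

The sixth takes the letter from B down to D.
A minor sixth spans 8 semitones, so from B3 the target pitch is D#3.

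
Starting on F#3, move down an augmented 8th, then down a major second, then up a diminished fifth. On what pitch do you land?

Bbb2

An augmented octave down from F#3 is F2.
Down a major second from F2: Eb2 (2 semitones down).
Up a diminished fifth from Eb2: Bbb2 (6 semitones up).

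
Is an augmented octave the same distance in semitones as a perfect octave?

No

13 semitones (augmented octave) vs 12 semitones (perfect octave): not equal.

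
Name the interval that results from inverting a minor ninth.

First reduce the compound minor ninth to its simple form, a minor second.
Interval numbers invert to sum to nine: 2 + 7 = 9, so a second inverts to a seventh.
The quality also flips — minor becomes major — giving a major seventh.

major seventh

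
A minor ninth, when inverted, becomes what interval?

major 7th

First reduce the compound minor ninth to its simple form, a minor second.
The rule of nine gives the new number: 9 − 2 = 7, so a second becomes a seventh.
And minor becomes major under inversion, so we get a major seventh.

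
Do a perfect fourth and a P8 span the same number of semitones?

5 semitones (perfect fourth) vs 12 semitones (perfect octave): not equal.

No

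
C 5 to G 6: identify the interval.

perfect 12th

C to G spans five letter names (C-D-E-F-G), plus an octave, so the interval is some kind of twelfth.
Counting semitones, C5→G6 is 19, which is the perfect twelfth.
(Equivalently, a compound perfect fifth: a perfect fifth plus an octave.)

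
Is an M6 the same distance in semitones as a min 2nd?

A major sixth spans 9 semitones; a minor second spans 1 semitone. They differ by 8.

No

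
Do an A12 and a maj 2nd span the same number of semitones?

An augmented twelfth spans 20 semitones; a major second spans 2 semitones. They differ by 18.

No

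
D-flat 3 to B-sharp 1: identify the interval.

Descending from Db3 to B#1 is the same interval as ascending B#1 to Db3.
B to D spans three letter names (B-C-D), plus an octave: a tenth.
The major tenth is 16 semitones; here we have 13, three semitones narrower: doubly diminished.
(Equivalently, a compound doubly diminished third: a doubly diminished third plus an octave.)

doubly diminished tenth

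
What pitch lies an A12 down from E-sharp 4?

A 2

Counting five letter names plus an octave down from E lands on A.
An augmented twelfth spans 20 semitones, so from E#4 the target pitch is A2.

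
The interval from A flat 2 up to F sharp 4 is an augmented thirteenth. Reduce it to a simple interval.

A6

Take out an octave (7 from the number): 13 − 7 = 6.
So an augmented thirteenth is an octave plus an augmented sixth. The quality is unchanged.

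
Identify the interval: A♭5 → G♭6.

minor seventh

A to G spans seven letter names (A-B-C-D-E-F-G), so the interval is some kind of seventh.
Ab5 to Gb6 is 10 semitones, a half step short of the major seventh (11), so this is minor.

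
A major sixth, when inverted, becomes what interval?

m3

Interval numbers invert to sum to nine: 6 + 3 = 9, so a sixth inverts to a third.
And major becomes minor under inversion, so we get a minor third.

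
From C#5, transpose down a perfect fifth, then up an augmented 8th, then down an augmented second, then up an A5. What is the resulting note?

B#5

Down a perfect fifth from C#5: F#4 (7 semitones down).
F#4 up an augmented octave → F##5 (13 semitones).
F##5 down an augmented second → E5 (3 semitones).
E5 up an augmented fifth → B#5 (8 semitones).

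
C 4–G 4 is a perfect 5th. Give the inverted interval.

perfect 4th

Interval numbers invert to sum to nine: 5 + 4 = 9, so a fifth inverts to a fourth.
And perfect stays perfect under inversion, so we get a perfect fourth.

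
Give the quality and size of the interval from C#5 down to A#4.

Descending from C#5 to A#4 is the same interval as ascending A#4 to C#5.
A to C spans three letter names (A-B-C), so the interval is some kind of third.
A#4 to C#5 is 3 semitones, a half step short of the major third (4), so this is minor.

m3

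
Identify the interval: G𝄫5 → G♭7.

G to G is the same letter name, plus 2 octaves: a fifteenth.
Gbb5 to Gb7 spans 25 semitones — one semitone wider than the perfect fifteenth (24) — giving an augmented fifteenth.
(Equivalently, a compound augmented octave: an augmented octave plus an octave.)

augmented 15th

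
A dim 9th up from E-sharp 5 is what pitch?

F 6

The ninth's letter: E up two letter names plus an octave → F.
A diminished ninth spans 12 semitones, so from E#5 the target pitch is F6.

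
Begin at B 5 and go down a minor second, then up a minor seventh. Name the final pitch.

B5 down a minor second → A#5 (1 semitone).
A#5 up a minor seventh → G#6 (10 semitones).

G sharp 6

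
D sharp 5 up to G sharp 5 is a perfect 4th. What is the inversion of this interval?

The rule of nine gives the new number: 9 − 4 = 5, so a fourth becomes a fifth.
The quality also flips — perfect stays perfect — giving a perfect fifth.

perfect 5th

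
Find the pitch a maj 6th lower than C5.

The sixth takes the letter from C down to E.
A major sixth is 9 semitones; 9 semitones down from C5 gives Eb4.

Eb4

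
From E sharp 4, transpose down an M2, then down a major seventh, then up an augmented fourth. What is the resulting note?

E#4 down a major second → D#4 (2 semitones).
Down a major seventh from D#4: E3 (11 semitones down).
Up an augmented fourth from E3: A#3 (6 semitones up).

A sharp 3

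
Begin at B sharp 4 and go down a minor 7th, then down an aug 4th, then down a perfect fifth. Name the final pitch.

C sharp 3

B#4 down a minor seventh → C##4 (10 semitones).
Down an augmented fourth from C##4: G#3 (6 semitones down).
Down a perfect fifth from G#3: C#3 (7 semitones down).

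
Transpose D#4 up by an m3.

Counting three letter names up from D lands on F.
A minor third is 3 semitones; 3 semitones up from D#4 gives F#4.

F#4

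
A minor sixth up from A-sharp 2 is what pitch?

The sixth takes the letter from A up to F.
A minor sixth is 8 semitones; 8 semitones up from A#2 gives F#3.

F-sharp 3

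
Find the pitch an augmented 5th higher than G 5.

D-sharp 6

Five letter names up from G: D.
Moving 8 semitones up from G5 (the size of an augmented fifth) reaches D#6.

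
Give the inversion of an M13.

First reduce the compound major thirteenth to its simple form, a major sixth.
Inverted interval numbers add to nine, so a sixth pairs with a third (6 + 3 = 9).
The quality also flips — major becomes minor — giving a minor third.

minor third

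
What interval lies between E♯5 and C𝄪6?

M6

E to C spans six letter names (E-F-G-A-B-C): a sixth.
Counting semitones, E#5→C##6 is 9, which is the major sixth.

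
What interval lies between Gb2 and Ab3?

G to A spans two letter names (G-A), plus an octave: a ninth.
The major ninth spans 14 semitones, and Gb2 to Ab3 is exactly 14 semitones — so this is a major ninth.
(Equivalently, a compound major second: a major second plus an octave.)

major ninth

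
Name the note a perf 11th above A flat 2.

Four letters up from A (plus an octave) reaches D.
Moving 17 semitones up from Ab2 (the size of a perfect eleventh) reaches Db4.

D flat 4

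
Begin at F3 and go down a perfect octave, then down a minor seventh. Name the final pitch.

G1

F3 down a perfect octave → F2 (12 semitones).
Down a minor seventh from F2: G1 (10 semitones down).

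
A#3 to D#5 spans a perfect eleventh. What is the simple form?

Each octave removed subtracts seven from the number: 11 − 7 = 4.
So a perfect eleventh is an octave plus a perfect fourth. The quality is unchanged.

perfect fourth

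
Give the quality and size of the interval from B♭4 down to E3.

Descending from Bb4 to E3 is the same interval as ascending E3 to Bb4.
E to B spans five letter names (E-F-G-A-B), plus an octave, so the interval is some kind of twelfth.
E3 to Bb4 spans 18 semitones — one semitone narrower than the perfect twelfth (19) — giving a diminished twelfth.
(Equivalently, a compound diminished fifth: a diminished fifth plus an octave.)

diminished twelfth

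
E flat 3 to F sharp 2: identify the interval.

diminished 7th

Descending from Eb3 to F#2 is the same interval as ascending F#2 to Eb3.
F to E spans seven letter names (F-G-A-B-C-D-E): a seventh.
F#2 to Eb3 spans 9 semitones — two semitones narrower than the major seventh (11) — giving a diminished seventh.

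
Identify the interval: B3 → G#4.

major sixth

B to G spans six letter names (B-C-D-E-F-G): a sixth.
B3 to G#4 is 9 semitones, matching the major sixth exactly, so the quality is major.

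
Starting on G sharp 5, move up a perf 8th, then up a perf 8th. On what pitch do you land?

G#5 up a perfect octave → G#6 (12 semitones).
A perfect octave up from G#6 is G#7.

G sharp 7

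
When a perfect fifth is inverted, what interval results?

The rule of nine gives the new number: 9 − 5 = 4, so a fifth becomes a fourth.
Quality inverts too: perfect stays perfect. That makes the inversion a perfect fourth.

perfect fourth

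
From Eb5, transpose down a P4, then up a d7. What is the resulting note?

A perfect fourth down from Eb5 is Bb4.
Bb4 up a diminished seventh → Abb5 (9 semitones).

Abb5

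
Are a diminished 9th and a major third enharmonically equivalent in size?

No

12 semitones (diminished ninth) vs 4 semitones (major third): not equal.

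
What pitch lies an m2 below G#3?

Two letter names down from G: F.
Moving 1 semitone down from G#3 (the size of a minor second) reaches F##3.

F##3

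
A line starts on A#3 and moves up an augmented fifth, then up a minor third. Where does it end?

G##4

An augmented fifth up from A#3 is E##4.
E##4 up a minor third → G##4 (3 semitones).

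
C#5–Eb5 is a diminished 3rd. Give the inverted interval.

Inverted interval numbers add to nine, so a third pairs with a sixth (3 + 6 = 9).
Quality inverts too: diminished becomes augmented. That makes the inversion an augmented sixth.

A6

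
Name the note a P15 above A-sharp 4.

The letter stays A (same as the start), shifted two octaves up.
A perfect fifteenth spans 24 semitones, so from A#4 the target pitch is A#6.

A-sharp 6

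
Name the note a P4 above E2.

Counting four letter names up from E lands on A.
Moving 5 semitones up from E2 (the size of a perfect fourth) reaches A2.

A2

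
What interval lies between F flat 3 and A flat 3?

M3

F to A spans three letter names (F-G-A), so the interval is some kind of third.
Fb3 to Ab3 is 4 semitones, matching the major third exactly, so the quality is major.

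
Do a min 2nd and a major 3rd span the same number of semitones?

No

1 semitone (minor second) vs 4 semitones (major third): not equal.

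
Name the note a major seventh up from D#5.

The seventh takes the letter from D up to C.
A major seventh is 11 semitones; 11 semitones up from D#5 gives C##6.

C##6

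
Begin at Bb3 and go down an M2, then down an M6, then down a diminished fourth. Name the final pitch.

A major second down from Bb3 is Ab3.
Ab3 down a major sixth → Cb3 (9 semitones).
Cb3 down a diminished fourth → G2 (4 semitones).

G2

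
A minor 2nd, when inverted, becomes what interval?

The rule of nine gives the new number: 9 − 2 = 7, so a second becomes a seventh.
The quality also flips — minor becomes major — giving a major seventh.

major 7th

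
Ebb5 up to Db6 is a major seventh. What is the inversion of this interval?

minor second

The rule of nine gives the new number: 9 − 7 = 2, so a seventh becomes a second.
Quality inverts too: major becomes minor. That makes the inversion a minor second.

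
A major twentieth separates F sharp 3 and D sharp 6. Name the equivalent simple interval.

M6

Each octave removed subtracts seven from the number: 20 − 14 = 6.
So a major twentieth is 2 octaves plus a major sixth. The quality is unchanged.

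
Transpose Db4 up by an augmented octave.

For an octave the letter name doesn't change: still D, an octave up.
An augmented octave is 13 semitones; 13 semitones up from Db4 gives D5.

D5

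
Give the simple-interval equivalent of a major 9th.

M2

Take out an octave (7 from the number): 9 − 7 = 2.
Quality carries through unchanged, so the simple form is a major second.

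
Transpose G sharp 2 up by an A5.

D double-sharp 3

Five letter names up from G: D.
An augmented fifth spans 8 semitones, so from G#2 the target pitch is D##3.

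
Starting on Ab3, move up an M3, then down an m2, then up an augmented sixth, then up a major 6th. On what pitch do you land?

E##5

Up a major third from Ab3: C4 (4 semitones up).
C4 down a minor second → B3 (1 semitone).
B3 up an augmented sixth → G##4 (10 semitones).
Up a major sixth from G##4: E##5 (9 semitones up).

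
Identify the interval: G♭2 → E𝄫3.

minor 6th

G to E spans six letter names (G-A-B-C-D-E) — that makes it a sixth of some quality.
At 8 semitones, Gb2→Ebb3 falls one short of a major sixth: minor.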